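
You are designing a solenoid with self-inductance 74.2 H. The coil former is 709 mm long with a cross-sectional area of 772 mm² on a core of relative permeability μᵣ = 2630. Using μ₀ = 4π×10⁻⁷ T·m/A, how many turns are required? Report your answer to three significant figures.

A = 772 mm² = 7.720×10^-4 m².
From L = μ₀μᵣN²A/ℓ, N = √(Lℓ / (μ₀μᵣA)).
N = √[(74.2)(0.709) / ((4π×10⁻⁷)(2630)×7.720×10^-4)] = √(2.062×10^7) ≈ 4540.8.

N ≈ 4540 turns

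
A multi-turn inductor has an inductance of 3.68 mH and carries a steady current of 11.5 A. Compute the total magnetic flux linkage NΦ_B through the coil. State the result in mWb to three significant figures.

From L = NΦ_B/I, the flux linkage is NΦ_B = LI.
NΦ_B = (3.680×10^-3 H)(11.5 A) = 4.232×10^-2 Wb.

NΦ_B ≈ 42.3 mWb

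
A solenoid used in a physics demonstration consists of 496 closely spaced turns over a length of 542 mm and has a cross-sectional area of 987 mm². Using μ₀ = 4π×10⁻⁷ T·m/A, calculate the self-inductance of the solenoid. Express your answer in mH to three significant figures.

A = 987 mm² = 9.870×10^-4 m².
For a long solenoid, L = μ₀N²A/ℓ.
L = (4π×10⁻⁷)(496)²(9.870×10^-4)/(0.542 m) = 5.630×10^-4 H.

L ≈ 0.563 mH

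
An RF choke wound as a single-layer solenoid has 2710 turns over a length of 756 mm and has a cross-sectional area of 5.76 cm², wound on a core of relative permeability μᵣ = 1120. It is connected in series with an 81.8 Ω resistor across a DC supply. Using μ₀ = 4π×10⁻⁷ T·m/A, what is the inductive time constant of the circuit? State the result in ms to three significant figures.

A = 5.76 cm² = 5.760×10^-4 m².
L = μ₀μᵣN²A/ℓ = (4π×10⁻⁷)(1120)(2710)²(5.760×10^-4)/(0.756) = 7.875 H.
τ = L/R = (7.875)/(81.8) = 9.628×10^-2 s.

τ ≈ 96.3 ms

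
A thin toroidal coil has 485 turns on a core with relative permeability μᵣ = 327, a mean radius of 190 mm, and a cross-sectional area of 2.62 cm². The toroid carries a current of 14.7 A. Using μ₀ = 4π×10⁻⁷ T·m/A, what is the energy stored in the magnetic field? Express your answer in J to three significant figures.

U ≈ 2.29 J

L = μ₀μᵣN²A/(2πR) = (4π×10⁻⁷)(327)(485)²(2.620×10^-4)/(2π×0.19) = 2.121×10^-2 H.
U = ½LI² = ½(2.121×10^-2)(14.7)² = 2.292 J.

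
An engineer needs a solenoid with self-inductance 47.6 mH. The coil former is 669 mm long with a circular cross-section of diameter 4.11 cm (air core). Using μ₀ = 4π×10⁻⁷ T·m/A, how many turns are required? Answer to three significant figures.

N ≈ 4370 turns

A = π(d/2)² = π(2.055×10^-2 m)² = 1.327×10^-3 m².
From L = μ₀N²A/ℓ, N = √(Lℓ / (μ₀A)).
N = √[(4.760×10^-2)(0.669) / ((4π×10⁻⁷)×1.327×10^-3)] = √(1.910×10^7) ≈ 4370.4.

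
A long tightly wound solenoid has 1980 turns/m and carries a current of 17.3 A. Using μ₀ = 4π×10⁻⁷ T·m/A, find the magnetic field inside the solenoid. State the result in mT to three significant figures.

Inside a long solenoid, B = μ₀nI.
B = (4π×10⁻⁷)(1.980×10^3 m⁻¹)(17.3 A) = 4.304×10^-2 T.

B ≈ 43.0 mT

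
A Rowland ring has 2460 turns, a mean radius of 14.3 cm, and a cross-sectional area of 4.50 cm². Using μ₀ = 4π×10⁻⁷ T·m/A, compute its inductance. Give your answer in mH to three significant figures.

L ≈ 3.81 mH

For a thin toroid, L = μ₀N²A/(2πR).
L = (4π×10⁻⁷)(2460)²(4.500×10^-4) / (2π×0.143 m) = 3.809×10^-3 H.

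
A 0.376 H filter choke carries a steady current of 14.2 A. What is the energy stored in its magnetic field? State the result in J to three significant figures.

Stored magnetic energy: U = ½LI².
U = ½(0.376 H)(14.2 A)² = 37.91 J.

U ≈ 37.9 J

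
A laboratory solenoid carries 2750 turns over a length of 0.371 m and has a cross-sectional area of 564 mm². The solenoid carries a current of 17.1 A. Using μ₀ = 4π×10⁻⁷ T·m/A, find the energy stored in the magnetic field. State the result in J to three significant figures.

A = 564 mm² = 5.640×10^-4 m².
L = μ₀N²A/ℓ = (4π×10⁻⁷)(2750)²(5.640×10^-4)/(0.371) = 1.4447×10^-2 H.
U = ½LI² = ½(1.4447×10^-2)(17.1)² = 2.112 J.

U ≈ 2.11 J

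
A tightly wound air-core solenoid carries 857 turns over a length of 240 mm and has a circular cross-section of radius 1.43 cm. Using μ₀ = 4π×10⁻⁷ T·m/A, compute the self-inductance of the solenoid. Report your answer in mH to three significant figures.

L ≈ 2.47 mH

A = πr² = π(1.430×10^-2 m)² = 6.424×10^-4 m².
For a long solenoid, L = μ₀N²A/ℓ.
L = (4π×10⁻⁷)(857)²(6.424×10^-4)/(0.24 m) = 2.470×10^-3 H.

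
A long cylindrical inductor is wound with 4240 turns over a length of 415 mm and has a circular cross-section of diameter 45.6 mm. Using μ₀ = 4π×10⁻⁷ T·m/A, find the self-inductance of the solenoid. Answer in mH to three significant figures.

L ≈ 88.9 mH

A = π(d/2)² = π(2.280×10^-2 m)² = 1.633×10^-3 m².
For a long solenoid, L = μ₀N²A/ℓ.
L = (4π×10⁻⁷)(4240)²(1.633×10^-3)/(0.415 m) = 8.890×10^-2 H.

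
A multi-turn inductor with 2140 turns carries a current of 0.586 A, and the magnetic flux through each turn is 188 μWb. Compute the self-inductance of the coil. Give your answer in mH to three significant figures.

L ≈ 687 mH

Self-inductance is defined by L = NΦ_B/I (flux linkage over current).
L = (2140)(1.880×10^-4 Wb)/(0.586 A) = 0.6866 H.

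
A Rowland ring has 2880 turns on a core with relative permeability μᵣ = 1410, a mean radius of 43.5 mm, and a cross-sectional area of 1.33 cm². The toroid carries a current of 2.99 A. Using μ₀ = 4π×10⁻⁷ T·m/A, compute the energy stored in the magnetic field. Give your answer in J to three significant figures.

U ≈ 32.0 J

L = μ₀μᵣN²A/(2πR) = (4π×10⁻⁷)(1410)(2880)²(1.330×10^-4)/(2π×4.350×10^-2) = 7.151 H.
U = ½LI² = ½(7.151)(2.99)² = 31.97 J.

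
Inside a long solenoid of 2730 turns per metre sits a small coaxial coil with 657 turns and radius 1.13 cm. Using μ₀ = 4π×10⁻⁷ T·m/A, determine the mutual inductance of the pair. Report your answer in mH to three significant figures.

The outer solenoid produces a uniform field B₁ = μ₀n₁I₁ across the inner coil,
so the flux linkage is N₂Φ = N₂B₁A₂ = μ₀n₁N₂A₂·I₁, giving M = μ₀n₁N₂A₂.
A₂ = πr² = π(1.130×10^-2 m)² = 4.011×10^-4 m².
M = (4π×10⁻⁷)(2730)(657)(4.011×10^-4) = 9.042×10^-4 H.

M ≈ 0.904 mH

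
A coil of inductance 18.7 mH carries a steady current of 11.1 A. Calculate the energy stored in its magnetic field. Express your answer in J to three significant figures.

Stored magnetic energy: U = ½LI².
U = ½(1.870×10^-2 H)(11.1 A)² = 1.152 J.

U ≈ 1.15 J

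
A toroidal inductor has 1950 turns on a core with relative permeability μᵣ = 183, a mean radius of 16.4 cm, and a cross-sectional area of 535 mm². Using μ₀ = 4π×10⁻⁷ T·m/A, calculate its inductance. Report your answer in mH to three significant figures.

L ≈ 454 mH

For a thin toroid, L = μ₀μᵣN²A/(2πR).
L = (4π×10⁻⁷)(183)(1950)²(5.350×10^-4) / (2π×0.164 m) = 0.454 H.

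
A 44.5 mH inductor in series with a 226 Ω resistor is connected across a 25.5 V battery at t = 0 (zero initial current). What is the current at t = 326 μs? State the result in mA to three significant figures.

τ = L/R = 4.450×10^-2/226 = 1.969×10^-4 s; final current I_∞ = ε/R = 25.5/226 = 0.1128 A.
I(t) = I_∞(1 − e^(−t/τ)) with t/τ = 1.656.
I = (0.1128)(1 − e^(−1.656)) = 9.128×10^-2 A.

I ≈ 91.3 mA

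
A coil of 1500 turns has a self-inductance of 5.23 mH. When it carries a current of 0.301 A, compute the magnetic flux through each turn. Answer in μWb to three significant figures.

From L = NΦ_B/I, the flux per turn is Φ_B = LI/N.
Φ_B = (5.230×10^-3 H)(0.301 A)/1500 = 1.049×10^-6 Wb.

Φ_B ≈ 1.05 μWb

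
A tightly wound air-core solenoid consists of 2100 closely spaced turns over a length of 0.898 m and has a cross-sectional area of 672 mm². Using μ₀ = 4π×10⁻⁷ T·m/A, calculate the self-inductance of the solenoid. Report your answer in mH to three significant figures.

A = 672 mm² = 6.720×10^-4 m².
For a long solenoid, L = μ₀N²A/ℓ.
L = (4π×10⁻⁷)(2100)²(6.720×10^-4)/(0.898 m) = 4.147×10^-3 H.

L ≈ 4.15 mH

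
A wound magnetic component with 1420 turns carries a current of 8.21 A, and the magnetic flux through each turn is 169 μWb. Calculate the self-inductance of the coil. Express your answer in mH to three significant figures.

Self-inductance is defined by L = NΦ_B/I (flux linkage over current).
L = (1420)(1.690×10^-4 Wb)/(8.21 A) = 2.923×10^-2 H.

L ≈ 29.2 mH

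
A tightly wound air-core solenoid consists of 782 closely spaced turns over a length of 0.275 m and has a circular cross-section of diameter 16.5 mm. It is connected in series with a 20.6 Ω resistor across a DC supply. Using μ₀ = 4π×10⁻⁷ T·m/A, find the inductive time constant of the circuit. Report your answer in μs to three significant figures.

A = π(d/2)² = π(8.250×10^-3 m)² = 2.138×10^-4 m².
L = μ₀N²A/ℓ = (4π×10⁻⁷)(782)²(2.138×10^-4)/(0.275) = 5.975×10^-4 H.
τ = L/R = (5.975×10^-4)/(20.6) = 2.901×10^-5 s.

τ ≈ 29.0 μs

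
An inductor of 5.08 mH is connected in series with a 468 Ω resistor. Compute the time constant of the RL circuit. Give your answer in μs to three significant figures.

τ ≈ 10.9 μs

τ = L/R = (5.080×10^-3 H)/(468 Ω) = 1.085×10^-5 s.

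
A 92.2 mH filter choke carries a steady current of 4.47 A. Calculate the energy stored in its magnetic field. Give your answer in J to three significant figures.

U ≈ 0.921 J

Stored magnetic energy: U = ½LI².
U = ½(9.220×10^-2 H)(4.47 A)² = 0.9211 J.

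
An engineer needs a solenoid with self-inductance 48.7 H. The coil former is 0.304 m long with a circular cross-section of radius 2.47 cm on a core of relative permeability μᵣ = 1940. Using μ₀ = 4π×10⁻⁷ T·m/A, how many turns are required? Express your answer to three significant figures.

A = πr² = π(2.470×10^-2 m)² = 1.917×10^-3 m².
From L = μ₀μᵣN²A/ℓ, N = √(Lℓ / (μ₀μᵣA)).
N = √[(48.7)(0.304) / ((4π×10⁻⁷)(1940)×1.917×10^-3)] = √(3.168×10^6) ≈ 1780.0.

N ≈ 1780 turns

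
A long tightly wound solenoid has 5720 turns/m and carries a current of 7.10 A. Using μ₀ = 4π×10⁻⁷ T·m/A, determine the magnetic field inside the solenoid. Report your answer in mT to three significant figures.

B ≈ 51.0 mT

Inside a long solenoid, B = μ₀nI.
B = (4π×10⁻⁷)(5.720×10^3 m⁻¹)(7.10 A) = 5.103×10^-2 T.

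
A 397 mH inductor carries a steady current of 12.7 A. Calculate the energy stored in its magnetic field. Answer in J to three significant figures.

Stored magnetic energy: U = ½LI².
U = ½(0.397 H)(12.7 A)² = 32.02 J.

U ≈ 32.0 J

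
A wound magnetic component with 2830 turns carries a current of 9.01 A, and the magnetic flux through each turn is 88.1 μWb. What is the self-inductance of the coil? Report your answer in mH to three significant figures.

L ≈ 27.7 mH

Self-inductance is defined by L = NΦ_B/I (flux linkage over current).
L = (2830)(8.810×10^-5 Wb)/(9.01 A) = 2.767×10^-2 H.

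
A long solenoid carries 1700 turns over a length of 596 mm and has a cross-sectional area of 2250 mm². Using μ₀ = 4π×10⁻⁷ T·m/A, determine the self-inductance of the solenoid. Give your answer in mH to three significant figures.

L ≈ 13.7 mH

A = 2250 mm² = 2.250×10^-3 m².
For a long solenoid, L = μ₀N²A/ℓ.
L = (4π×10⁻⁷)(1700)²(2.250×10^-3)/(0.596 m) = 1.371×10^-2 H.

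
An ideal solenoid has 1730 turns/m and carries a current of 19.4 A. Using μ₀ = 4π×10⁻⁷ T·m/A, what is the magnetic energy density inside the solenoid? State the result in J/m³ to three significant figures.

B = μ₀nI = (4π×10⁻⁷)(1.730×10^3)(19.4) = 4.218×10^-2 T.
u = B²/(2μ₀) = (4.218×10^-2)²/(2×4π×10⁻⁷) = 707.7 J/m³.

u ≈ 708 J/m³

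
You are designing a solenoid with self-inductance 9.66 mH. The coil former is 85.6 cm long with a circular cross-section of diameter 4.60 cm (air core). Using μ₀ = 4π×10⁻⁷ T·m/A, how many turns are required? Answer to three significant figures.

N ≈ 1990 turns

A = π(d/2)² = π(2.300×10^-2 m)² = 1.662×10^-3 m².
From L = μ₀N²A/ℓ, N = √(Lℓ / (μ₀A)).
N = √[(9.660×10^-3)(0.856) / ((4π×10⁻⁷)×1.662×10^-3)] = √(3.959×10^6) ≈ 1989.8.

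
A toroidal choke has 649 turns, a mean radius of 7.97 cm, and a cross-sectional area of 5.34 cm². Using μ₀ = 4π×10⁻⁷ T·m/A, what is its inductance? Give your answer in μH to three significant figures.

L ≈ 564 μH

For a thin toroid, L = μ₀N²A/(2πR).
L = (4π×10⁻⁷)(649)²(5.340×10^-4) / (2π×7.970×10^-2 m) = 5.644×10^-4 H.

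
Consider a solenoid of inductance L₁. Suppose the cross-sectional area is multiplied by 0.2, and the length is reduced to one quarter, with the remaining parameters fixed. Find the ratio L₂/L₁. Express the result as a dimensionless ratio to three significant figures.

For a solenoid, L ∝ μᵣN²A/ℓ.
L₂/L₁ = (0.2) × (0.25)^-1 = 0.800.

L₂/L₁ = 0.800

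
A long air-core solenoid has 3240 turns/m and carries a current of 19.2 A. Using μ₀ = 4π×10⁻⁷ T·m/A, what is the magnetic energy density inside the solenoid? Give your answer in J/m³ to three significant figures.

u ≈ 2430 J/m³

B = μ₀nI = (4π×10⁻⁷)(3.240×10^3)(19.2) = 7.817×10^-2 T.
u = B²/(2μ₀) = (7.817×10^-2)²/(2×4π×10⁻⁷) = 2.431×10^3 J/m³.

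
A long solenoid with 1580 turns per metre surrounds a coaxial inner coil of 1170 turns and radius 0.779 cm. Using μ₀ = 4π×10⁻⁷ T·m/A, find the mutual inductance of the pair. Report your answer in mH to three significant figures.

M ≈ 0.443 mH

The outer solenoid produces a uniform field B₁ = μ₀n₁I₁ across the inner coil,
so the flux linkage is N₂Φ = N₂B₁A₂ = μ₀n₁N₂A₂·I₁, giving M = μ₀n₁N₂A₂.
A₂ = πr² = π(7.790×10^-3 m)² = 1.906×10^-4 m².
M = (4π×10⁻⁷)(1580)(1170)(1.906×10^-4) = 4.429×10^-4 H.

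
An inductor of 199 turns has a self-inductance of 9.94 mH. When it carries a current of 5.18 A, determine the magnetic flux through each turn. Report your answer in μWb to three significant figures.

From L = NΦ_B/I, the flux per turn is Φ_B = LI/N.
Φ_B = (9.940×10^-3 H)(5.18 A)/199 = 2.587×10^-4 Wb.

Φ_B ≈ 259 μWb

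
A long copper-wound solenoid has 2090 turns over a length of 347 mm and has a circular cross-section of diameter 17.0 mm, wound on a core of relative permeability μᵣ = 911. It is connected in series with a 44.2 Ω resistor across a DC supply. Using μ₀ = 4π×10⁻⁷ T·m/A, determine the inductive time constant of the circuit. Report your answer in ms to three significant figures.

A = π(d/2)² = π(8.500×10^-3 m)² = 2.270×10^-4 m².
L = μ₀μᵣN²A/ℓ = (4π×10⁻⁷)(911)(2090)²(2.270×10^-4)/(0.347) = 3.271 H.
τ = L/R = (3.271)/(44.2) = 7.400×10^-2 s.

τ ≈ 74.0 ms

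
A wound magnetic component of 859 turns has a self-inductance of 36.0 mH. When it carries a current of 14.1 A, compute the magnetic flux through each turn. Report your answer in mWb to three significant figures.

Φ_B ≈ 0.591 mWb

From L = NΦ_B/I, the flux per turn is Φ_B = LI/N.
Φ_B = (3.600×10^-2 H)(14.1 A)/859 = 5.909×10^-4 Wb.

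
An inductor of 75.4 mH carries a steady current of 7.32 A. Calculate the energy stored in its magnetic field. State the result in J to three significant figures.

Stored magnetic energy: U = ½LI².
U = ½(7.540×10^-2 H)(7.32 A)² = 2.02 J.

U ≈ 2.02 J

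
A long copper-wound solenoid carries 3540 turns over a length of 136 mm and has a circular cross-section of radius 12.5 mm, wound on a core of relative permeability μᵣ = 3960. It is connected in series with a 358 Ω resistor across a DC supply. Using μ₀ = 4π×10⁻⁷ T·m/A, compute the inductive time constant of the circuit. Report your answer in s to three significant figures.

τ ≈ 0.629 s

A = πr² = π(1.250×10^-2 m)² = 4.909×10^-4 m².
L = μ₀μᵣN²A/ℓ = (4π×10⁻⁷)(3960)(3540)²(4.909×10^-4)/(0.136) = 225.1 H.
τ = L/R = (225.1)/(358) = 0.6287 s.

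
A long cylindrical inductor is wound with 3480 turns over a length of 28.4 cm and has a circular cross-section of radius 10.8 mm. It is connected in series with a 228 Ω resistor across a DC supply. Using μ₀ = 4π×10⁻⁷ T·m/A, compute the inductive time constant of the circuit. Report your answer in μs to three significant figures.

τ ≈ 86.1 μs

A = πr² = π(1.080×10^-2 m)² = 3.664×10^-4 m².
L = μ₀N²A/ℓ = (4π×10⁻⁷)(3480)²(3.664×10^-4)/(0.284) = 1.964×10^-2 H.
τ = L/R = (1.964×10^-2)/(228) = 8.612×10^-5 s.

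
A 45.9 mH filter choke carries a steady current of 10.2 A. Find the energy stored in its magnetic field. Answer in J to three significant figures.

Stored magnetic energy: U = ½LI².
U = ½(4.590×10^-2 H)(10.2 A)² = 2.388 J.

U ≈ 2.39 J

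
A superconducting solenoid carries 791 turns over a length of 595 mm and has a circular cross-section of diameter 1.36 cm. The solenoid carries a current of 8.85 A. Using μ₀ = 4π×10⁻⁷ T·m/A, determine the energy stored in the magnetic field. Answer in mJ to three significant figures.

U ≈ 7.52 mJ

A = π(d/2)² = π(6.800×10^-3 m)² = 1.453×10^-4 m².
L = μ₀N²A/ℓ = (4π×10⁻⁷)(791)²(1.453×10^-4)/(0.595) = 1.920×10^-4 H.
U = ½LI² = ½(1.920×10^-4)(8.85)² = 7.517×10^-3 J.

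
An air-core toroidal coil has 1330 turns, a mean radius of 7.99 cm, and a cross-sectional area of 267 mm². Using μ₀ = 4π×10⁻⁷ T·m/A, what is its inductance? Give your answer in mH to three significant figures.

L ≈ 1.18 mH

For a thin toroid, L = μ₀N²A/(2πR).
L = (4π×10⁻⁷)(1330)²(2.670×10^-4) / (2π×7.990×10^-2 m) = 1.182×10^-3 H.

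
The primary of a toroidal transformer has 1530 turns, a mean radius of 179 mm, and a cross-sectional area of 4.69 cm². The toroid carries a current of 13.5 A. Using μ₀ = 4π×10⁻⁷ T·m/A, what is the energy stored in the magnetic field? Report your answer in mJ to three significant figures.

L = μ₀N²A/(2πR) = (4π×10⁻⁷)(1530)²(4.690×10^-4)/(2π×0.179) = 1.227×10^-3 H.
U = ½LI² = ½(1.227×10^-3)(13.5)² = 0.1118 J.

U ≈ 112 mJ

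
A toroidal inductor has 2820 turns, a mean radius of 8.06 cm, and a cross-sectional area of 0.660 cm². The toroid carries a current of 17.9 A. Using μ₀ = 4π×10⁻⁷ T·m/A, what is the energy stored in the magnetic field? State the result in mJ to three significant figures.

U ≈ 209 mJ

L = μ₀N²A/(2πR) = (4π×10⁻⁷)(2820)²(6.600×10^-5)/(2π×8.060×10^-2) = 1.302×10^-3 H.
U = ½LI² = ½(1.302×10^-3)(17.9)² = 0.2086 J.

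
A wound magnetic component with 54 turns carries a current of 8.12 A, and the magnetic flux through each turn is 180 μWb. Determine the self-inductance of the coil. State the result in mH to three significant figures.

L ≈ 1.20 mH

Self-inductance is defined by L = NΦ_B/I (flux linkage over current).
L = (54)(1.800×10^-4 Wb)/(8.12 A) = 1.197×10^-3 H.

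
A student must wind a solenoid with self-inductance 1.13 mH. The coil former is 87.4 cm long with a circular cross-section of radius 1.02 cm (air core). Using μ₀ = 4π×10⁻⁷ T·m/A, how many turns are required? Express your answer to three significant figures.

A = πr² = π(1.020×10^-2 m)² = 3.269×10^-4 m².
From L = μ₀N²A/ℓ, N = √(Lℓ / (μ₀A)).
N = √[(1.130×10^-3)(0.874) / ((4π×10⁻⁷)×3.269×10^-4)] = √(2.4045×10^6) ≈ 1550.7.

N ≈ 1550 turns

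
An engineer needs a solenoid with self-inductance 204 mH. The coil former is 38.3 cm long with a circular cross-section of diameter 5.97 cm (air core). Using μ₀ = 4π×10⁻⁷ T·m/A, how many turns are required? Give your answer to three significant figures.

A = π(d/2)² = π(2.985×10^-2 m)² = 2.799×10^-3 m².
From L = μ₀N²A/ℓ, N = √(Lℓ / (μ₀A)).
N = √[(0.204)(0.383) / ((4π×10⁻⁷)×2.799×10^-3)] = √(2.221×10^7) ≈ 4712.9.

N ≈ 4710 turns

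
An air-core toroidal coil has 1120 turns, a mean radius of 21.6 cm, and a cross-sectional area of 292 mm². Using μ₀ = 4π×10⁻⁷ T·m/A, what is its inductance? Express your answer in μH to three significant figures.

L ≈ 339 μH

For a thin toroid, L = μ₀N²A/(2πR).
L = (4π×10⁻⁷)(1120)²(2.920×10^-4) / (2π×0.216 m) = 3.392×10^-4 H.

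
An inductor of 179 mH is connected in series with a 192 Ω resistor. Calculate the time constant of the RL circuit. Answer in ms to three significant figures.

τ = L/R = (0.179 H)/(192 Ω) = 9.323×10^-4 s.

τ ≈ 0.932 ms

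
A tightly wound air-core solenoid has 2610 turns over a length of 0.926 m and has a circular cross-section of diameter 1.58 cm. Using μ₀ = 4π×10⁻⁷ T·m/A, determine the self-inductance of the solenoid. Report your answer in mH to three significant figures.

L ≈ 1.81 mH

A = π(d/2)² = π(7.900×10^-3 m)² = 1.961×10^-4 m².
For a long solenoid, L = μ₀N²A/ℓ.
L = (4π×10⁻⁷)(2610)²(1.961×10^-4)/(0.926 m) = 1.813×10^-3 H.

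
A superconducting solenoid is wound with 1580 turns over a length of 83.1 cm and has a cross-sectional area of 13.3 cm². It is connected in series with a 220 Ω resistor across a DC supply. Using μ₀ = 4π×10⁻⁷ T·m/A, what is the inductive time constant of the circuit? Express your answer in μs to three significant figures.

τ ≈ 22.8 μs

A = 13.3 cm² = 1.330×10^-3 m².
L = μ₀N²A/ℓ = (4π×10⁻⁷)(1580)²(1.330×10^-3)/(0.831) = 5.021×10^-3 H.
τ = L/R = (5.021×10^-3)/(220) = 2.282×10^-5 s.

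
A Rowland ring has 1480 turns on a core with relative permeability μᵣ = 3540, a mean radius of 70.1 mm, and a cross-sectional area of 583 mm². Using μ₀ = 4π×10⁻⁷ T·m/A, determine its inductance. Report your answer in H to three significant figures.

L ≈ 12.9 H

For a thin toroid, L = μ₀μᵣN²A/(2πR).
L = (4π×10⁻⁷)(3540)(1480)²(5.830×10^-4) / (2π×7.010×10^-2 m) = 12.9 H.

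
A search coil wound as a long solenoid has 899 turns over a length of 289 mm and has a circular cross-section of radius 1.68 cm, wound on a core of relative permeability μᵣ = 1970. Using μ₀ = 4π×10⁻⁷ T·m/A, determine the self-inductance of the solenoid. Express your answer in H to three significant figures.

L ≈ 6.14 H

A = πr² = π(1.680×10^-2 m)² = 8.867×10^-4 m².
For a long solenoid, L = μ₀μᵣN²A/ℓ.
L = (4π×10⁻⁷)(1970)(899)²(8.867×10^-4)/(0.289 m) = 6.139 H.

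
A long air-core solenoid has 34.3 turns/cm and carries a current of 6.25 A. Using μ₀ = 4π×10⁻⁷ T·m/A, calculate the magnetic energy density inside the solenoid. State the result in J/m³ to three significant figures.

B = μ₀nI = (4π×10⁻⁷)(3.430×10^3)(6.25) = 2.694×10^-2 T.
u = B²/(2μ₀) = (2.694×10^-2)²/(2×4π×10⁻⁷) = 288.8 J/m³.

u ≈ 289 J/m³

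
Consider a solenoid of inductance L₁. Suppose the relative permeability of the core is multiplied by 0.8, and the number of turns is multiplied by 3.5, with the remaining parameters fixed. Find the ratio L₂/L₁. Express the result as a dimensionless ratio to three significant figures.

For a solenoid, L ∝ μᵣN²A/ℓ.
L₂/L₁ = (0.8) × (3.5)^2 = 9.80.

L₂/L₁ = 9.80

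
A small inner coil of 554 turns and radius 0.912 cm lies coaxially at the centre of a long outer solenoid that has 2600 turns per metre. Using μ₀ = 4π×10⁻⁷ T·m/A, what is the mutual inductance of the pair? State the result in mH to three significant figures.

The outer solenoid produces a uniform field B₁ = μ₀n₁I₁ across the inner coil,
so the flux linkage is N₂Φ = N₂B₁A₂ = μ₀n₁N₂A₂·I₁, giving M = μ₀n₁N₂A₂.
A₂ = πr² = π(9.120×10^-3 m)² = 2.613×10^-4 m².
M = (4π×10⁻⁷)(2600)(554)(2.613×10^-4) = 4.730×10^-4 H.

M ≈ 0.473 mH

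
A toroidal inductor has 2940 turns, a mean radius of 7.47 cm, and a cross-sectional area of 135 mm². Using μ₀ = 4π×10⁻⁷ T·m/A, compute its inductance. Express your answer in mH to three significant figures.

L ≈ 3.12 mH

For a thin toroid, L = μ₀N²A/(2πR).
L = (4π×10⁻⁷)(2940)²(1.350×10^-4) / (2π×7.470×10^-2 m) = 3.124×10^-3 H.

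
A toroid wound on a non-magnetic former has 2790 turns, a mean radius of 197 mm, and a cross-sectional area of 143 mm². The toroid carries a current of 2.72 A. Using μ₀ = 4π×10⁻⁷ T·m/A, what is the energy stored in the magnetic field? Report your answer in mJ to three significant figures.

L = μ₀N²A/(2πR) = (4π×10⁻⁷)(2790)²(1.430×10^-4)/(2π×0.197) = 1.130×10^-3 H.
U = ½LI² = ½(1.130×10^-3)(2.72)² = 4.180×10^-3 J.

U ≈ 4.18 mJ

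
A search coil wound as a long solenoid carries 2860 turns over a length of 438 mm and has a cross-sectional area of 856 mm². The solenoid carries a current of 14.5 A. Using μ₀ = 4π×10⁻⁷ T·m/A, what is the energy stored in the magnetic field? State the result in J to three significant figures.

U ≈ 2.11 J

A = 856 mm² = 8.560×10^-4 m².
L = μ₀N²A/ℓ = (4π×10⁻⁷)(2860)²(8.560×10^-4)/(0.438) = 2.009×10^-2 H.
U = ½LI² = ½(2.009×10^-2)(14.5)² = 2.112 J.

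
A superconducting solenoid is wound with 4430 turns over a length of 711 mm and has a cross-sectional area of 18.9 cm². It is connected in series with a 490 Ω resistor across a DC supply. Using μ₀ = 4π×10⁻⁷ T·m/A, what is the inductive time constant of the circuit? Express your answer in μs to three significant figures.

τ ≈ 134 μs

A = 18.9 cm² = 1.890×10^-3 m².
L = μ₀N²A/ℓ = (4π×10⁻⁷)(4430)²(1.890×10^-3)/(0.711) = 6.556×10^-2 H.
τ = L/R = (6.556×10^-2)/(490) = 1.338×10^-4 s.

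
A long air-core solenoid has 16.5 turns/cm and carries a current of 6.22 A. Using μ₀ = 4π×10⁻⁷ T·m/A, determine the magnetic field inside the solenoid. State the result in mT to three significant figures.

Inside a long solenoid, B = μ₀nI.
B = (4π×10⁻⁷)(1.650×10^3 m⁻¹)(6.22 A) = 1.290×10^-2 T.

B ≈ 12.9 mT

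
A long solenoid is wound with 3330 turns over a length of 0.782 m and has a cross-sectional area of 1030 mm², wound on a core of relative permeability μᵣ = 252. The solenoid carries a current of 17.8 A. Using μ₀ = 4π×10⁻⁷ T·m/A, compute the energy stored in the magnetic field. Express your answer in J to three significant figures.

U ≈ 733 J

A = 1030 mm² = 1.030×10^-3 m².
L = μ₀μᵣN²A/ℓ = (4π×10⁻⁷)(252)(3330)²(1.030×10^-3)/(0.782) = 4.625 H.
U = ½LI² = ½(4.625)(17.8)² = 732.7 J.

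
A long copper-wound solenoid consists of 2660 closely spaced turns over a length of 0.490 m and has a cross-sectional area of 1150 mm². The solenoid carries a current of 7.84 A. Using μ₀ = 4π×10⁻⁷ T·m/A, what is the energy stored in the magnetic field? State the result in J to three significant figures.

U ≈ 0.641 J

A = 1150 mm² = 1.150×10^-3 m².
L = μ₀N²A/ℓ = (4π×10⁻⁷)(2660)²(1.150×10^-3)/(0.49) = 2.087×10^-2 H.
U = ½LI² = ½(2.087×10^-2)(7.84)² = 0.6413 J.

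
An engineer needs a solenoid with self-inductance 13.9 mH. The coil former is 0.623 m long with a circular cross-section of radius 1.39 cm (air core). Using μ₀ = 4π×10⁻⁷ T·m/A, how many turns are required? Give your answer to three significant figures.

A = πr² = π(1.390×10^-2 m)² = 6.070×10^-4 m².
From L = μ₀N²A/ℓ, N = √(Lℓ / (μ₀A)).
N = √[(1.390×10^-2)(0.623) / ((4π×10⁻⁷)×6.070×10^-4)] = √(1.135×10^7) ≈ 3369.4.

N ≈ 3370 turns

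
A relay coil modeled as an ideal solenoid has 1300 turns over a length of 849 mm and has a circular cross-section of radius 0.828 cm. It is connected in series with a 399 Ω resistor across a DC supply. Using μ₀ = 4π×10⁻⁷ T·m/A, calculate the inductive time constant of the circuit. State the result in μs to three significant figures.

A = πr² = π(8.280×10^-3 m)² = 2.154×10^-4 m².
L = μ₀N²A/ℓ = (4π×10⁻⁷)(1300)²(2.154×10^-4)/(0.849) = 5.388×10^-4 H.
τ = L/R = (5.388×10^-4)/(399) = 1.350×10^-6 s.

τ ≈ 1.35 μs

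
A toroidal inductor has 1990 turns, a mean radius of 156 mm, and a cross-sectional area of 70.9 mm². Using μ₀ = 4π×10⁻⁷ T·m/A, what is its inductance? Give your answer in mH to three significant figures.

L ≈ 0.360 mH

For a thin toroid, L = μ₀N²A/(2πR).
L = (4π×10⁻⁷)(1990)²(7.090×10^-5) / (2π×0.156 m) = 3.600×10^-4 H.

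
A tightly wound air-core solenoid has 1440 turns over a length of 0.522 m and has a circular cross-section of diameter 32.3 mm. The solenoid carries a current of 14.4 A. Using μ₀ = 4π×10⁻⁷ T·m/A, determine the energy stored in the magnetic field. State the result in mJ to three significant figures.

U ≈ 424 mJ

A = π(d/2)² = π(1.615×10^-2 m)² = 8.194×10^-4 m².
L = μ₀N²A/ℓ = (4π×10⁻⁷)(1440)²(8.194×10^-4)/(0.522) = 4.090×10^-3 H.
U = ½LI² = ½(4.090×10^-3)(14.4)² = 0.4241 J.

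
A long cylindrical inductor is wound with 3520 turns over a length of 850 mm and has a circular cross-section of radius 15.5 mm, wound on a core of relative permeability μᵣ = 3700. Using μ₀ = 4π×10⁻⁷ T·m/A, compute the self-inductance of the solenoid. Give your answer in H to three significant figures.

L ≈ 51.2 H

A = πr² = π(1.550×10^-2 m)² = 7.548×10^-4 m².
For a long solenoid, L = μ₀μᵣN²A/ℓ.
L = (4π×10⁻⁷)(3700)(3520)²(7.548×10^-4)/(0.85 m) = 51.16 H.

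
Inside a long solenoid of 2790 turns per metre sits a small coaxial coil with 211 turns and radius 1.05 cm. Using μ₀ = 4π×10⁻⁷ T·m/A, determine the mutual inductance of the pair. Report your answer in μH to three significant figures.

M ≈ 256 μH

The outer solenoid produces a uniform field B₁ = μ₀n₁I₁ across the inner coil,
so the flux linkage is N₂Φ = N₂B₁A₂ = μ₀n₁N₂A₂·I₁, giving M = μ₀n₁N₂A₂.
A₂ = πr² = π(1.050×10^-2 m)² = 3.464×10^-4 m².
M = (4π×10⁻⁷)(2790)(211)(3.464×10^-4) = 2.562×10^-4 H.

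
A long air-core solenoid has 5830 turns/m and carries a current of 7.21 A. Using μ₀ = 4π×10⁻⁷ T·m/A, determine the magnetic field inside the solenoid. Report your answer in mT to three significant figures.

B ≈ 52.8 mT

Inside a long solenoid, B = μ₀nI.
B = (4π×10⁻⁷)(5.830×10^3 m⁻¹)(7.21 A) = 5.282×10^-2 T.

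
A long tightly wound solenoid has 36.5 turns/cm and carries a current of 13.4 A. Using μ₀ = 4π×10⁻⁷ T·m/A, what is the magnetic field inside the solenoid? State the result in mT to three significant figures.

Inside a long solenoid, B = μ₀nI.
B = (4π×10⁻⁷)(3.650×10^3 m⁻¹)(13.4 A) = 6.146×10^-2 T.

B ≈ 61.5 mT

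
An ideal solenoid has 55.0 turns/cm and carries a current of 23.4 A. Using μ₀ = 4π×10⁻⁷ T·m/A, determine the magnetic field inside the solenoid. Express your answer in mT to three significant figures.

B ≈ 162 mT

Inside a long solenoid, B = μ₀nI.
B = (4π×10⁻⁷)(5.500×10^3 m⁻¹)(23.4 A) = 0.1617 T.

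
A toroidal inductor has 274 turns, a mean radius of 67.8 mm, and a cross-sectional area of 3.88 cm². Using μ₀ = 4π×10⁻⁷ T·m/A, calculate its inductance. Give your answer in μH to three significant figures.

For a thin toroid, L = μ₀N²A/(2πR).
L = (4π×10⁻⁷)(274)²(3.880×10^-4) / (2π×6.780×10^-2 m) = 8.593×10^-5 H.

L ≈ 85.9 μH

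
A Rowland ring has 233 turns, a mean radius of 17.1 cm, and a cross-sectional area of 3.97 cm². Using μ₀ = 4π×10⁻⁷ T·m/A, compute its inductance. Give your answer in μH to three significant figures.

L ≈ 25.2 μH

For a thin toroid, L = μ₀N²A/(2πR).
L = (4π×10⁻⁷)(233)²(3.970×10^-4) / (2π×0.171 m) = 2.521×10^-5 H.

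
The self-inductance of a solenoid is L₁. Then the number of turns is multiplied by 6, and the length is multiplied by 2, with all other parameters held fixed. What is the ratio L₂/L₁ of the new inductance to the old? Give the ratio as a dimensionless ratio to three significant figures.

L₂/L₁ = 18.0

For a solenoid, L ∝ μᵣN²A/ℓ.
L₂/L₁ = (6)^2 × (2)^-1 = 18.0.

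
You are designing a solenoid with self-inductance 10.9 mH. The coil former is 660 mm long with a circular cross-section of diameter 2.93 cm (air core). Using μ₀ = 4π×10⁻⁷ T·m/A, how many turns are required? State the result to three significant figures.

A = π(d/2)² = π(1.465×10^-2 m)² = 6.743×10^-4 m².
From L = μ₀N²A/ℓ, N = √(Lℓ / (μ₀A)).
N = √[(1.090×10^-2)(0.66) / ((4π×10⁻⁷)×6.743×10^-4)] = √(8.491×10^6) ≈ 2913.9.

N ≈ 2910 turns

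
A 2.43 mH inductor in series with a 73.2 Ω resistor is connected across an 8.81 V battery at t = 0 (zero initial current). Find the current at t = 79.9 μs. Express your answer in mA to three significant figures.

τ = L/R = 2.430×10^-3/73.2 = 3.320×10^-5 s; final current I_∞ = ε/R = 8.81/73.2 = 0.1204 A.
I(t) = I_∞(1 − e^(−t/τ)) with t/τ = 2.407.
I = (0.1204)(1 − e^(−2.407)) = 0.1095 A.

I ≈ 110 mA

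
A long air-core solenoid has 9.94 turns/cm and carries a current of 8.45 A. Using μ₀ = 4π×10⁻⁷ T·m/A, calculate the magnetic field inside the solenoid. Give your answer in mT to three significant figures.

Inside a long solenoid, B = μ₀nI.
B = (4π×10⁻⁷)(994 m⁻¹)(8.45 A) = 1.055×10^-2 T.

B ≈ 10.6 mT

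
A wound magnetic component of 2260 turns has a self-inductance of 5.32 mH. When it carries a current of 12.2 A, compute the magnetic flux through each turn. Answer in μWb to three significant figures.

From L = NΦ_B/I, the flux per turn is Φ_B = LI/N.
Φ_B = (5.320×10^-3 H)(12.2 A)/2260 = 2.872×10^-5 Wb.

Φ_B ≈ 28.7 μWb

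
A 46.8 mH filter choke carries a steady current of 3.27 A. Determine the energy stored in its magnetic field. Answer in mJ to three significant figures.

Stored magnetic energy: U = ½LI².
U = ½(4.680×10^-2 H)(3.27 A)² = 0.2502 J.

U ≈ 250 mJ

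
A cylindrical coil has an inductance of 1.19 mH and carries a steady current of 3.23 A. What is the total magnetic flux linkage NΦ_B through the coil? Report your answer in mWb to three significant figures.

NΦ_B ≈ 3.84 mWb

From L = NΦ_B/I, the flux linkage is NΦ_B = LI.
NΦ_B = (1.190×10^-3 H)(3.23 A) = 3.844×10^-3 Wb.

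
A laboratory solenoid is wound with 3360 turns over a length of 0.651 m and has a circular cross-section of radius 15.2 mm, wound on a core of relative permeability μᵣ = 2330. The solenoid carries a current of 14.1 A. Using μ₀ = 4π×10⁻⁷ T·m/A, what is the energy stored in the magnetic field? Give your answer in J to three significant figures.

U ≈ 3660 J

A = πr² = π(1.520×10^-2 m)² = 7.258×10^-4 m².
L = μ₀μᵣN²A/ℓ = (4π×10⁻⁷)(2330)(3360)²(7.258×10^-4)/(0.651) = 36.86 H.
U = ½LI² = ½(36.86)(14.1)² = 3.664×10^3 J.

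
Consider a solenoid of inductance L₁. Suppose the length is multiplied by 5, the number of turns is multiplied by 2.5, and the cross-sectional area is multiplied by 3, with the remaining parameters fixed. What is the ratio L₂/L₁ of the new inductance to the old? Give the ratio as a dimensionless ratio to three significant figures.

For a solenoid, L ∝ μᵣN²A/ℓ.
L₂/L₁ = (5)^-1 × (2.5)^2 × (3) = 3.75.

L₂/L₁ = 3.75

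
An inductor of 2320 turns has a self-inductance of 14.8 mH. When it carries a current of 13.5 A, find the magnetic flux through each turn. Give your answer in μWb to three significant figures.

Φ_B ≈ 86.1 μWb

From L = NΦ_B/I, the flux per turn is Φ_B = LI/N.
Φ_B = (1.480×10^-2 H)(13.5 A)/2320 = 8.612×10^-5 Wb.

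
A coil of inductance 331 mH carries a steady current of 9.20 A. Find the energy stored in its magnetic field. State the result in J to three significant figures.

Stored magnetic energy: U = ½LI².
U = ½(0.331 H)(9.20 A)² = 14.01 J.

U ≈ 14.0 J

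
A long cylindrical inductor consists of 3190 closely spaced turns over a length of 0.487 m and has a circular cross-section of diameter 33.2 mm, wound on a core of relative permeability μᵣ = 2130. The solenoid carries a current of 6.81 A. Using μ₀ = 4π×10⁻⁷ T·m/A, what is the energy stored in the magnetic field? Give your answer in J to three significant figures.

U ≈ 1120 J

A = π(d/2)² = π(1.660×10^-2 m)² = 8.657×10^-4 m².
L = μ₀μᵣN²A/ℓ = (4π×10⁻⁷)(2130)(3190)²(8.657×10^-4)/(0.487) = 48.42 H.
U = ½LI² = ½(48.42)(6.81)² = 1.123×10^3 J.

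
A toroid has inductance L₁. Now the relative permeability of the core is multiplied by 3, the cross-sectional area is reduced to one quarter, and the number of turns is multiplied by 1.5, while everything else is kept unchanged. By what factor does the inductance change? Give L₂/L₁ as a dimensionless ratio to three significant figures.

For a toroid, L ∝ μᵣN²A/R.
L₂/L₁ = (3) × (0.25) × (1.5)^2 = 1.69.

L₂/L₁ = 1.69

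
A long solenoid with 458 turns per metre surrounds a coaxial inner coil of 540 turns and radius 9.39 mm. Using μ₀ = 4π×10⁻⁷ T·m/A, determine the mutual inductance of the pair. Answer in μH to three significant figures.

The outer solenoid produces a uniform field B₁ = μ₀n₁I₁ across the inner coil,
so the flux linkage is N₂Φ = N₂B₁A₂ = μ₀n₁N₂A₂·I₁, giving M = μ₀n₁N₂A₂.
A₂ = πr² = π(9.390×10^-3 m)² = 2.770×10^-4 m².
M = (4π×10⁻⁷)(458)(540)(2.770×10^-4) = 8.609×10^-5 H.

M ≈ 86.1 μH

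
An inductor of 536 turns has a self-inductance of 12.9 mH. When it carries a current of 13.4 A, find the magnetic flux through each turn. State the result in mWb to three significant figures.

Φ_B ≈ 0.323 mWb

From L = NΦ_B/I, the flux per turn is Φ_B = LI/N.
Φ_B = (1.290×10^-2 H)(13.4 A)/536 = 3.225×10^-4 Wb.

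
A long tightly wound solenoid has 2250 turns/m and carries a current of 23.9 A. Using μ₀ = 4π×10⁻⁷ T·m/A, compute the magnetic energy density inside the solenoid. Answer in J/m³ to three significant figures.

B = μ₀nI = (4π×10⁻⁷)(2.250×10^3)(23.9) = 6.758×10^-2 T.
u = B²/(2μ₀) = (6.758×10^-2)²/(2×4π×10⁻⁷) = 1.817×10^3 J/m³.

u ≈ 1820 J/m³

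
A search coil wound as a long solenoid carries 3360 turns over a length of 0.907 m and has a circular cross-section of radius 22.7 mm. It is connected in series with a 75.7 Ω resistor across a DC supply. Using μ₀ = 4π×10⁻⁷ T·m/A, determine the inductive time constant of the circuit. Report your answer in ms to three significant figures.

A = πr² = π(2.270×10^-2 m)² = 1.619×10^-3 m².
L = μ₀N²A/ℓ = (4π×10⁻⁷)(3360)²(1.619×10^-3)/(0.907) = 2.532×10^-2 H.
τ = L/R = (2.532×10^-2)/(75.7) = 3.3449×10^-4 s.

τ ≈ 0.334 ms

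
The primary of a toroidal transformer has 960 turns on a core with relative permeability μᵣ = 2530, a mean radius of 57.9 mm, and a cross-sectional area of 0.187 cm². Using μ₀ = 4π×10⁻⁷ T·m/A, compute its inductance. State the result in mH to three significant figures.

For a thin toroid, L = μ₀μᵣN²A/(2πR).
L = (4π×10⁻⁷)(2530)(960)²(1.870×10^-5) / (2π×5.790×10^-2 m) = 0.1506 H.

L ≈ 151 mH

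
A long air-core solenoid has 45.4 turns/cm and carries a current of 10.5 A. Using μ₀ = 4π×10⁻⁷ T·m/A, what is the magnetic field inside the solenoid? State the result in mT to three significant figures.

Inside a long solenoid, B = μ₀nI.
B = (4π×10⁻⁷)(4.540×10^3 m⁻¹)(10.5 A) = 5.990×10^-2 T.

B ≈ 59.9 mT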